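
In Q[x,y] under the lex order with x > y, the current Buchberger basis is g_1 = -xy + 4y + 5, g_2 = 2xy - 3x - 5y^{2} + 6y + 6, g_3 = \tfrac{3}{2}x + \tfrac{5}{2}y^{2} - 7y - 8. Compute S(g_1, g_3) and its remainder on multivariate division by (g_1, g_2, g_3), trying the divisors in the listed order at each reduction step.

lcm(LM(g_1), LM(g_3)) = xy.
S = (lcm/LT(g_1))·g_1 − (lcm/LT(g_3))·g_3 = -\tfrac{5}{3}y^{3} + \tfrac{14}{3}y^{2} + \tfrac{4}{3}y - 5.
Reduce S modulo (g_1, g_2, g_3) in that order:
  leading term y^{3}: no divisor's leading term divides it; move -\tfrac{5}{3}y^{3} to the remainder.
  leading term y^{2}: no divisor's leading term divides it; move \tfrac{14}{3}y^{2} to the remainder.
  leading term y: no divisor's leading term divides it; move \tfrac{4}{3}y to the remainder.
  leading term 1: no divisor's leading term divides it; move -5 to the remainder.
The remainder -\tfrac{5}{3}y^{3} + \tfrac{14}{3}y^{2} + \tfrac{4}{3}y - 5 is nonzero, so it would be added as the next basis element.

S(g_1, g_3) = -\tfrac{5}{3}y^{3} + \tfrac{14}{3}y^{2} + \tfrac{4}{3}y - 5; remainder on division = -\tfrac{5}{3}y^{3} + \tfrac{14}{3}y^{2} + \tfrac{4}{3}y - 5.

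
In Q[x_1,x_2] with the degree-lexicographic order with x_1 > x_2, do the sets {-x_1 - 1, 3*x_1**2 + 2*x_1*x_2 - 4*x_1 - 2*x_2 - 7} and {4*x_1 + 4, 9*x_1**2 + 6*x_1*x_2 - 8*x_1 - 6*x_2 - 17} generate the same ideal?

For a fixed monomial order, each ideal has a unique reduced Gröbner basis; comparing bases decides equality.
Buchberger on the first generating set:
f_1 = -x_1 - 1, LT = x_1.
f_2 = 3*x_1**2 + 2*x_1*x_2 - 4*x_1 - 2*x_2 - 7, LT = x_1**2.

S(f_1,f_2): lcm = x_1**2. S = -2/3*x_1*x_2 + 7/3*x_1 + 2/3*x_2 + 7/3.
  reduce S modulo (f_1, f_2):
  remainder 4/3*x_2 ≠ 0; add g_3 = 4/3*x_2 to the basis.

The other S-polynomials (S(f_1,g_3), S(f_2,g_3)) all reduce to 0 modulo the current basis, so we have a Gröbner basis.
Inter-reduce: drop elements whose leading term is divisible by another's, tail-reduce, and make monic.
Reduced Gröbner basis: {x_1 + 1, x_2}.

Buchberger on the second generating set:
h_1 = 4*x_1 + 4, LT = x_1.
h_2 = 9*x_1**2 + 6*x_1*x_2 - 8*x_1 - 6*x_2 - 17, LT = x_1**2.

S(h_1,h_2): lcm = x_1**2. S = -2/3*x_1*x_2 + 17/9*x_1 + 2/3*x_2 + 17/9.
  reduce S modulo (h_1, h_2):
  remainder 4/3*x_2 ≠ 0; add k_3 = 4/3*x_2 to the basis.

The other S-polynomials (S(h_1,k_3), S(h_2,k_3)) all reduce to 0 modulo the current basis, so we have a Gröbner basis.
Inter-reduce: drop elements whose leading term is divisible by another's, tail-reduce, and make monic.
Reduced Gröbner basis: {x_1 + 1, x_2}.

These coincide, so the ideals are equal.

Yes, the ideals are equal.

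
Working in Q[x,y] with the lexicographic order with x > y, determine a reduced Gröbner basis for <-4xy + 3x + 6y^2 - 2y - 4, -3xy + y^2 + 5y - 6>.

f_1 = -4xy + 3x + 6y^2 - 2y - 4, LT = xy.
f_2 = -3xy + y^2 + 5y - 6, LT = xy.

S(f_1,f_2): lcm = xy. S = -3/4x - 7/6y^2 + 13/6y - 1.
  leading term x: no divisor's leading term divides it; move -3/4x to the remainder.
  leading term y^2: no divisor's leading term divides it; move -7/6y^2 to the remainder.
  leading term y: no divisor's leading term divides it; move 13/6y to the remainder.
  leading term 1: no divisor's leading term divides it; move -1 to the remainder.
  remainder -3/4x - 7/6y^2 + 13/6y - 1 ≠ 0; add g_3 = -3/4x - 7/6y^2 + 13/6y - 1 to the basis.

S(f_1,g_3): lcm = xy. S = -3/4x - 14/9y^3 + 25/18y^2 - 5/6y + 1.
  leading term x: subtract (1)·g_3 from -3/4x - 14/9y^3 + 25/18y^2 - 5/6y + 1 → -14/9y^3 + 23/9y^2 - 3y + 2
  leading term y^3: no divisor's leading term divides it; move -14/9y^3 to the remainder.
  leading term y^2: no divisor's leading term divides it; move 23/9y^2 to the remainder.
  leading term y: no divisor's leading term divides it; move -3y to the remainder.
  leading term 1: no divisor's leading term divides it; move 2 to the remainder.
  remainder -14/9y^3 + 23/9y^2 - 3y + 2 ≠ 0; add g_4 = -14/9y^3 + 23/9y^2 - 3y + 2 to the basis.

The other S-polynomials (S(f_2,g_3), S(f_1,g_4), S(f_2,g_4), S(g_3,g_4)) all reduce to 0 modulo the current basis, so we have a Gröbner basis.
Inter-reduce: drop elements whose leading term is divisible by another's, tail-reduce, and make monic.

G = {x + 14/9y^2 - 26/9y + 4/3, y^3 - 23/14y^2 + 27/14y - 9/7}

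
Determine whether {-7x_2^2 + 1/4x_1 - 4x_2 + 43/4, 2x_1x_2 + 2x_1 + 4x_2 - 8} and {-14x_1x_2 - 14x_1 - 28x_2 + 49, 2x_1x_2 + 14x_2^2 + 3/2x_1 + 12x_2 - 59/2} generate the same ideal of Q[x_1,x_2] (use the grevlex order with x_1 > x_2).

No, the ideals differ.

Equality of ideals is decidable: compute both reduced Gröbner bases (unique for the ordering) and check whether they agree.
Buchberger on the first generating set:
f_1 = -7x_2^2 + 1/4x_1 - 4x_2 + 43/4, LT = x_2^2.
f_2 = 2x_1x_2 + 2x_1 + 4x_2 - 8, LT = x_1x_2.

S(f_1,f_2): lcm = x_1x_2^2. S = -1/28x_1^2 - 3/7x_1x_2 - 2x_2^2 - 43/28x_1 + 4x_2.
  reduce S modulo (f_1, f_2):
  remainder -1/28x_1^2 - 33/28x_1 + 6x_2 - 67/14 ≠ 0; add g_3 = -1/28x_1^2 - 33/28x_1 + 6x_2 - 67/14 to the basis.

The other S-polynomials (S(f_1,g_3), S(f_2,g_3)) all reduce to 0 modulo the current basis, so we have a Gröbner basis.
Inter-reduce: drop elements whose leading term is divisible by another's, tail-reduce, and make monic.
Reduced Gröbner basis: {x_1^2 + 33x_1 - 168x_2 + 134, x_1x_2 + x_1 + 2x_2 - 4, x_2^2 - 1/28x_1 + 4/7x_2 - 43/28}.

Buchberger on the second generating set:
h_1 = -14x_1x_2 - 14x_1 - 28x_2 + 49, LT = x_1x_2.
h_2 = 2x_1x_2 + 14x_2^2 + 3/2x_1 + 12x_2 - 59/2, LT = x_1x_2.

S(h_1,h_2): lcm = x_1x_2. S = -7x_2^2 + 1/4x_1 - 4x_2 + 45/4.
  reduce S modulo (h_1, h_2):
  remainder -7x_2^2 + 1/4x_1 - 4x_2 + 45/4 ≠ 0; add k_3 = -7x_2^2 + 1/4x_1 - 4x_2 + 45/4 to the basis.

S(h_1,k_3): lcm = x_1x_2^2. S = 1/28x_1^2 + 3/7x_1x_2 + 2x_2^2 + 45/28x_1 - 7/2x_2.
  reduce S modulo (h_1, h_2, k_3):
  remainder 1/28x_1^2 + 5/4x_1 - 11/2x_2 + 33/7 ≠ 0; add k_4 = 1/28x_1^2 + 5/4x_1 - 11/2x_2 + 33/7 to the basis.

The other S-polynomials (S(h_2,k_3), S(h_1,k_4), S(h_2,k_4), S(k_3,k_4)) all reduce to 0 modulo the current basis, so we have a Gröbner basis.
Inter-reduce: drop elements whose leading term is divisible by another's, tail-reduce, and make monic.
Reduced Gröbner basis: {x_1^2 + 35x_1 - 154x_2 + 132, x_1x_2 + x_1 + 2x_2 - 7/2, x_2^2 - 1/28x_1 + 4/7x_2 - 45/28}.

Since the reduced bases disagree, the two ideals are not the same.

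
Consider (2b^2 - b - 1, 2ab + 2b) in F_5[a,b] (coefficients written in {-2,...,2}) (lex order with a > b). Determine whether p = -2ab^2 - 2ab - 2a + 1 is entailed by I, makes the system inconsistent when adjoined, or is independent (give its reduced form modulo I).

First compute the reduced Gröbner basis of I by Buchberger's algorithm.
f_1 = 2b^2 - b - 1, LT = b^2.
f_2 = 2ab + 2b, LT = ab.

S(f_1,f_2): lcm = ab^2. S = 2ab + 2a - b^2.
  leading term ab: subtract (1)·f_2 from 2ab + 2a - b^2 → 2a - b^2 - 2b
  leading term a: no divisor's leading term divides it; move 2a to the remainder.
  leading term b^2: subtract (2)·f_1 from -b^2 - 2b → 2
  leading term 1: no divisor's leading term divides it; move 2 to the remainder.
  remainder 2a + 2 ≠ 0; add h_3 = 2a + 2 to the basis.

The other S-polynomials (S(f_1,h_3), S(f_2,h_3)) all reduce to 0 modulo the current basis, so we have a Gröbner basis.
Inter-reduce: drop elements whose leading term is divisible by another's, tail-reduce, and make monic.
Reduced Gröbner basis: {a + 1, b^2 + 2b + 2}.
Label its elements g_1 = a + 1, g_2 = b^2 + 2b + 2.

Reduce p = -2ab^2 - 2ab - 2a + 1 modulo G:
  leading term ab^2: subtract (-2b^2)·g_1 from -2ab^2 - 2ab - 2a + 1 → -2ab - 2a + 2b^2 + 1
  leading term ab: subtract (-2b)·g_1 from -2ab - 2a + 2b^2 + 1 → -2a + 2b^2 + 2b + 1
  leading term a: subtract (-2)·g_1 from -2a + 2b^2 + 2b + 1 → 2b^2 + 2b - 2
  leading term b^2: subtract (2)·g_2 from 2b^2 + 2b - 2 → -2b - 1
  leading term b: no divisor's leading term divides it; move -2b to the remainder.
  leading term 1: no divisor's leading term divides it; move -1 to the remainder.
  normal form = -2b - 1.
The normal form is nonzero, so p ∉ I. Since p minus its normal form lies in I, I + (p) = I + (r) where r = -2b - 1; decide whether this ideal is the whole ring.
Run Buchberger on G together with r (pairs among the g_i already reduce to 0 since G is a Gröbner basis):
g_1 = a + 1, LT = a.
g_2 = b^2 + 2b + 2, LT = b^2.
r = -2b - 1, LT = b.

The S-polynomials (S(g_1,g_2), S(g_1,r), S(g_2,r)) all reduce to 0 modulo the current basis, so we have a Gröbner basis.
Inter-reduce: drop elements whose leading term is divisible by another's, tail-reduce, and make monic.
Reduced Gröbner basis: {a + 1, b - 2}.
The reduced Gröbner basis of I + (p) is {a + 1, b - 2} ≠ {1}, a proper ideal, so the enlarged system stays consistent: p is independent of I, with normal form -2b - 1.

-2ab^2 - 2ab - 2a + 1 is independent of I; its normal form modulo I is -2b - 1.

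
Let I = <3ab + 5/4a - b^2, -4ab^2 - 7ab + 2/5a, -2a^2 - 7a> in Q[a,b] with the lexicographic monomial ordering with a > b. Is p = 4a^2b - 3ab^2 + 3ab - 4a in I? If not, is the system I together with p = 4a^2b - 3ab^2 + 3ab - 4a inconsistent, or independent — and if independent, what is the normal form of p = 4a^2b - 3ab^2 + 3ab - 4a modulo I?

First compute the reduced Gröbner basis of I by Buchberger's algorithm.
f_1 = 3ab + 5/4a - b^2, LT = ab.
f_2 = -4ab^2 - 7ab + 2/5a, LT = ab^2.
f_3 = -2a^2 - 7a, LT = a^2.

S(f_1,f_2): lcm = ab^2. S = -4/3ab + 1/10a - 1/3b^3.
  reduce S modulo (f_1, f_2, f_3):
  remainder 59/90a - 1/3b^3 - 4/9b^2 ≠ 0; add h_4 = 59/90a - 1/3b^3 - 4/9b^2 to the basis.

S(f_1,f_3): lcm = a^2b. S = 5/12a^2 - 1/3ab^2 - 7/2ab.
  reduce S modulo (f_1, f_2, f_3, h_4):
  remainder -199/1416b^3 - 821/708b^2 ≠ 0; add h_5 = -199/1416b^3 - 821/708b^2 to the basis.

S(f_1,h_4): lcm = ab. S = 5/12a + 30/59b^4 + 40/59b^3 - 1/3b^2.
  reduce S modulo (f_1, f_2, f_3, h_4, h_5):
  remainder 1078158/39601b^2 ≠ 0; add h_6 = 1078158/39601b^2 to the basis.

The other S-polynomials (S(f_2,f_3), S(f_2,h_4), S(f_3,h_4), S(f_1,h_5), S(f_2,h_5), S(f_3,h_5), S(h_4,h_5), S(f_1,h_6), S(f_2,h_6), S(f_3,h_6), S(h_4,h_6), S(h_5,h_6)) all reduce to 0 modulo the current basis, so we have a Gröbner basis.
Inter-reduce: drop elements whose leading term is divisible by another's, tail-reduce, and make monic.
Reduced Gröbner basis: {a, b^2}.
Label its elements g_1 = a, g_2 = b^2.

Reduce p = 4a^2b - 3ab^2 + 3ab - 4a modulo G:
  leading term a^2b: subtract (4ab)·g_1 from 4a^2b - 3ab^2 + 3ab - 4a → -3ab^2 + 3ab - 4a
  leading term ab^2: subtract (-3b^2)·g_1 from -3ab^2 + 3ab - 4a → 3ab - 4a
  leading term ab: subtract (3b)·g_1 from 3ab - 4a → -4a
  leading term a: subtract (-4)·g_1 from -4a → 0
  normal form = 0.
Since the normal form is 0, p ∈ I.

4a^2b - 3ab^2 + 3ab - 4a lies in I (it reduces to 0).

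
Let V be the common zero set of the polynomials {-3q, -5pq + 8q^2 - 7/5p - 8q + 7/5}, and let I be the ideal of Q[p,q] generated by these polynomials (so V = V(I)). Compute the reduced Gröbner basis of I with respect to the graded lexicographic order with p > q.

f_1 = -3q, LT = q.
f_2 = -5pq + 8q^2 - 7/5p - 8q + 7/5, LT = pq.

S(f_1,f_2): lcm = pq. S = 8/5q^2 - 7/25p - 8/5q + 7/25.
  leading term q^2: subtract (-8/15q)·f_1 from 8/5q^2 - 7/25p - 8/5q + 7/25 → -7/25p - 8/5q + 7/25
  leading term p: no divisor's leading term divides it; move -7/25p to the remainder.
  leading term q: subtract (8/15)·f_1 from -8/5q + 7/25 → 7/25
  leading term 1: no divisor's leading term divides it; move 7/25 to the remainder.
  remainder -7/25p + 7/25 ≠ 0; add g_3 = -7/25p + 7/25 to the basis.

S(f_1,g_3): leading monomials are coprime, so the S-polynomial reduces to 0 (Buchberger's first criterion).
S(f_2,g_3): lcm = pq. S = -8/5q^2 + 7/25p + 13/5q - 7/25.
  leading term q^2: subtract (8/15q)·f_1 from -8/5q^2 + 7/25p + 13/5q - 7/25 → 7/25p + 13/5q - 7/25
  leading term p: subtract (-1)·g_3 from 7/25p + 13/5q - 7/25 → 13/5q
  leading term q: subtract (-13/15)·f_1 from 13/5q → 0
  remainder 0.

Every S-polynomial of the final basis reduces to 0, so we have a Gröbner basis.
Inter-reduce: drop elements whose leading term is divisible by another's, tail-reduce, and make monic.

G = {p - 1, q}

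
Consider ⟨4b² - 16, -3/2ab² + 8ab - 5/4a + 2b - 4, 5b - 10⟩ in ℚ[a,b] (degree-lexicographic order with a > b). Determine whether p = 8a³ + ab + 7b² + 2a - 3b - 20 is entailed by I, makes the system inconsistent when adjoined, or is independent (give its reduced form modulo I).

First compute the reduced Gröbner basis of I by Buchberger's algorithm.
f_1 = 4b² - 16, LT = b².
f_2 = -3/2ab² + 8ab - 5/4a + 2b - 4, LT = ab².
f_3 = 5b - 10, LT = b.

S(f_1,f_2): lcm = ab². S = 16/3ab - 29/6a + 4/3b - 8/3.
  leading term ab: subtract (16/15a)·f_3 from 16/3ab - 29/6a + 4/3b - 8/3 → 35/6a + 4/3b - 8/3
  leading term a: no divisor's leading term divides it; move 35/6a to the remainder.
  leading term b: subtract (4/15)·f_3 from 4/3b - 8/3 → 0
  remainder 35/6a ≠ 0; add h_4 = 35/6a to the basis.

The other S-polynomials (S(f_1,f_3), S(f_2,f_3), S(f_1,h_4), S(f_2,h_4), S(f_3,h_4)) all reduce to 0 modulo the current basis, so we have a Gröbner basis.
Inter-reduce: drop elements whose leading term is divisible by another's, tail-reduce, and make monic.
Reduced Gröbner basis: {a, b - 2}.
Label its elements g_1 = a, g_2 = b - 2.

Reduce p = 8a³ + ab + 7b² + 2a - 3b - 20 modulo G:
  leading term a³: subtract (8a²)·g_1 from 8a³ + ab + 7b² + 2a - 3b - 20 → ab + 7b² + 2a - 3b - 20
  leading term ab: subtract (b)·g_1 from ab + 7b² + 2a - 3b - 20 → 7b² + 2a - 3b - 20
  leading term b²: subtract (7b)·g_2 from 7b² + 2a - 3b - 20 → 2a + 11b - 20
  leading term a: subtract (2)·g_1 from 2a + 11b - 20 → 11b - 20
  leading term b: subtract (11)·g_2 from 11b - 20 → 2
  leading term 1: no divisor's leading term divides it; move 2 to the remainder.
  normal form = 2.
The normal form is nonzero, so p ∉ I. Since p minus its normal form lies in I, I + (p) = I + (r) where r = 2; decide whether this ideal is the whole ring.
Here r = 2 is a nonzero constant, hence a unit: 1 ∈ I + (p), the Gröbner basis of I + (p) is {1}, and the enlarged system has no common solution — adjoining p is inconsistent.

Adjoining 8a³ + ab + 7b² + 2a - 3b - 20 makes the ideal the whole ring: the system is inconsistent.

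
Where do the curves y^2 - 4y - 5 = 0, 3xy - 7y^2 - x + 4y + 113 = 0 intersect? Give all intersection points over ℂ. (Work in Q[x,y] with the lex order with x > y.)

{(51/2, -1), (3, 5)}

Compute a lex Gröbner basis by Buchberger's algorithm.
f_1 = y^2 - 4y - 5, LT = y^2.
f_2 = 3xy - x - 7y^2 + 4y + 113, LT = xy.

S(f_1,f_2): lcm = xy^2. S = -11/3xy - 5x + 7/3y^3 - 4/3y^2 - 113/3y.
  leading term xy: subtract (-11/9)·f_2 from -11/3xy - 5x + 7/3y^3 - 4/3y^2 - 113/3y → -56/9x + 7/3y^3 - 89/9y^2 - 295/9y + 1243/9
  leading term x: no divisor's leading term divides it; move -56/9x to the remainder.
  leading term y^3: subtract (7/3y)·f_1 from 7/3y^3 - 89/9y^2 - 295/9y + 1243/9 → -5/9y^2 - 190/9y + 1243/9
  leading term y^2: subtract (-5/9)·f_1 from -5/9y^2 - 190/9y + 1243/9 → -70/3y + 406/3
  leading term y: no divisor's leading term divides it; move -70/3y to the remainder.
  leading term 1: no divisor's leading term divides it; move 406/3 to the remainder.
  remainder -56/9x - 70/3y + 406/3 ≠ 0; add h_3 = -56/9x - 70/3y + 406/3 to the basis.

The other S-polynomials (S(f_1,h_3), S(f_2,h_3)) all reduce to 0 modulo the current basis, so we have a Gröbner basis.
Inter-reduce: drop elements whose leading term is divisible by another's, tail-reduce, and make monic.
Reduced Gröbner basis: {x + 15/4y - 87/4, y^2 - 4y - 5}.

Elimination: the polynomial y^2 - 4y - 5 lies in the elimination ideal for y, so y ∈ {-1, 5}. For each such y, the remaining basis elements (now univariate) give the rest of the solution.
  y = -1: the earlier basis element becomes x - 51/2 = 0, giving x = 51/2 — point (51/2, -1).
  y = 5: the earlier basis element becomes x - 3 = 0, giving x = 3 — point (3, 5).
Substituting each solution back into the original system confirms all equations vanish.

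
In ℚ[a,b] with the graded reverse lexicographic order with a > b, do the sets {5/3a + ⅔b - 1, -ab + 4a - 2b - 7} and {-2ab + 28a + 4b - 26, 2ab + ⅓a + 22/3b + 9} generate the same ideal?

Yes, the ideals are equal.

Two ideals are equal iff their reduced Gröbner bases coincide (the reduced basis is unique for a fixed ordering).
Buchberger on the first generating set:
f_1 = 5/3a + ⅔b - 1, LT = a.
f_2 = -ab + 4a - 2b - 7, LT = ab.

S(f_1,f_2): lcm = ab. S = ⅖b² + 4a - 13/5b - 7.
  leading term b²: no divisor's leading term divides it; move ⅖b² to the remainder.
  leading term a: subtract (12/5)·f_1 from 4a - 13/5b - 7 → -21/5b - 23/5
  leading term b: no divisor's leading term divides it; move -21/5b to the remainder.
  leading term 1: no divisor's leading term divides it; move -23/5 to the remainder.
  remainder ⅖b² - 21/5b - 23/5 ≠ 0; add g_3 = ⅖b² - 21/5b - 23/5 to the basis.

The other S-polynomials (S(f_1,g_3), S(f_2,g_3)) all reduce to 0 modulo the current basis, so we have a Gröbner basis.
Inter-reduce: drop elements whose leading term is divisible by another's, tail-reduce, and make monic.
Reduced Gröbner basis: {b² - 21/2b - 23/2, a + ⅖b - ⅗}.

Buchberger on the second generating set:
h_1 = -2ab + 28a + 4b - 26, LT = ab.
h_2 = 2ab + ⅓a + 22/3b + 9, LT = ab.

S(h_1,h_2): lcm = ab. S = -85/6a - 17/3b + 17/2.
  leading term a: no divisor's leading term divides it; move -85/6a to the remainder.
  leading term b: no divisor's leading term divides it; move -17/3b to the remainder.
  leading term 1: no divisor's leading term divides it; move 17/2 to the remainder.
  remainder -85/6a - 17/3b + 17/2 ≠ 0; add k_3 = -85/6a - 17/3b + 17/2 to the basis.

S(h_1,k_3): lcm = ab. S = -⅖b² - 14a - 7/5b + 13.
  leading term b²: no divisor's leading term divides it; move -⅖b² to the remainder.
  leading term a: subtract (84/85)·k_3 from -14a - 7/5b + 13 → 21/5b + 23/5
  leading term b: no divisor's leading term divides it; move 21/5b to the remainder.
  leading term 1: no divisor's leading term divides it; move 23/5 to the remainder.
  remainder -⅖b² + 21/5b + 23/5 ≠ 0; add k_4 = -⅖b² + 21/5b + 23/5 to the basis.

The other S-polynomials (S(h_2,k_3), S(h_1,k_4), S(h_2,k_4), S(k_3,k_4)) all reduce to 0 modulo the current basis, so we have a Gröbner basis.
Inter-reduce: drop elements whose leading term is divisible by another's, tail-reduce, and make monic.
Reduced Gröbner basis: {b² - 21/2b - 23/2, a + ⅖b - ⅗}.

These coincide, so the ideals are equal.
The choice of monomial ordering does not affect the verdict — as long as both bases are computed under the same ordering, their equality decides ideal equality.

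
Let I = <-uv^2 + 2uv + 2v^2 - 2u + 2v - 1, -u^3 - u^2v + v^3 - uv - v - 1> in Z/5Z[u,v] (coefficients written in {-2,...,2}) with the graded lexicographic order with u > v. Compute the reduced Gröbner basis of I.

f_1 = -uv^2 + 2uv + 2v^2 - 2u + 2v - 1, LT = uv^2.
f_2 = -u^3 - u^2v + v^3 - uv - v - 1, LT = u^3.

S(f_1,f_2): lcm = u^3v^2. S = -u^2v^3 + v^5 - 2u^3v - 2u^2v^2 - uv^3 + 2u^3 - 2u^2v - v^3 + u^2 - v^2.
  leading term u^2v^3: subtract (uv)·f_1 from -u^2v^3 + v^5 - 2u^3v - 2u^2v^2 - uv^3 + 2u^3 - 2u^2v - v^3 + u^2 - v^2 → v^5 - 2u^3v + u^2v^2 + 2uv^3 + 2u^3 - 2uv^2 - v^3 + u^2 + uv - v^2
  leading term v^5: no divisor's leading term divides it; move v^5 to the remainder.
  leading term u^3v: subtract (2v)·f_2 from -2u^3v + u^2v^2 + 2uv^3 + 2u^3 - 2uv^2 - v^3 + u^2 + uv - v^2 → -2u^2v^2 + 2uv^3 - 2v^4 + 2u^3 - v^3 + u^2 + uv + v^2 + 2v
  leading term u^2v^2: subtract (2u)·f_1 from -2u^2v^2 + 2uv^3 - 2v^4 + 2u^3 - v^3 + u^2 + uv + v^2 + 2v → 2uv^3 - 2v^4 + 2u^3 + u^2v + uv^2 - v^3 + 2uv + v^2 + 2u + 2v
  leading term uv^3: subtract (-2v)·f_1 from 2uv^3 - 2v^4 + 2u^3 + u^2v + uv^2 - v^3 + 2uv + v^2 + 2u + 2v → -2v^4 + 2u^3 + u^2v - 2v^3 - 2uv + 2u
  leading term v^4: no divisor's leading term divides it; move -2v^4 to the remainder.
  leading term u^3: subtract (-2)·f_2 from 2u^3 + u^2v - 2v^3 - 2uv + 2u → -u^2v + uv + 2u - 2v - 2
  leading term u^2v: no divisor's leading term divides it; move -u^2v to the remainder.
  leading term uv: no divisor's leading term divides it; move uv to the remainder.
  leading term u: no divisor's leading term divides it; move 2u to the remainder.
  leading term v: no divisor's leading term divides it; move -2v to the remainder.
  leading term 1: no divisor's leading term divides it; move -2 to the remainder.
  remainder v^5 - 2v^4 - u^2v + uv + 2u - 2v - 2 ≠ 0; add g_3 = v^5 - 2v^4 - u^2v + uv + 2u - 2v - 2 to the basis.

The other S-polynomials (S(f_1,g_3), S(f_2,g_3)) all reduce to 0 modulo the current basis, so we have a Gröbner basis.

G = {v^5 - 2v^4 - u^2v + uv + 2u - 2v - 2, u^3 + u^2v - v^3 + uv + v + 1, uv^2 - 2uv - 2v^2 + 2u - 2v + 1}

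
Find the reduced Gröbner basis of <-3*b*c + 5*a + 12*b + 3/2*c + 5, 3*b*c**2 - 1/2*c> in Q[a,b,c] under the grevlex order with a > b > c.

G = {a**2 + 24/5*a*b + 144/25*b**2 - 9/100*c**2 + 19/10*a + 114/25*b + 3/100*c + 9/10, a*c + 3/10*c**2 + 4*a + 48/5*b + 21/10*c + 4, b*c - 5/3*a - 4*b - 1/2*c - 5/3}

f_1 = -3*b*c + 5*a + 12*b + 3/2*c + 5, LT = b*c.
f_2 = 3*b*c**2 - 1/2*c, LT = b*c**2.

S(f_1,f_2): lcm = b*c**2. S = -5/3*a*c - 4*b*c - 1/2*c**2 - 3/2*c.
  reduce S modulo (f_1, f_2):
  remainder -5/3*a*c - 1/2*c**2 - 20/3*a - 16*b - 7/2*c - 20/3 ≠ 0; add g_3 = -5/3*a*c - 1/2*c**2 - 20/3*a - 16*b - 7/2*c - 20/3 to the basis.

S(f_1,g_3): lcm = a*b*c. S = -3/10*b*c**2 - 5/3*a**2 - 8*a*b - 48/5*b**2 - 1/2*a*c - 21/10*b*c - 5/3*a - 4*b.
  reduce S modulo (f_1, f_2, g_3):
  remainder -5/3*a**2 - 8*a*b - 48/5*b**2 + 3/20*c**2 - 19/6*a - 38/5*b - 1/20*c - 3/2 ≠ 0; add g_4 = -5/3*a**2 - 8*a*b - 48/5*b**2 + 3/20*c**2 - 19/6*a - 38/5*b - 1/20*c - 3/2 to the basis.

The other S-polynomials (S(f_2,g_3), S(f_1,g_4), S(f_2,g_4), S(g_3,g_4)) all reduce to 0 modulo the current basis, so we have a Gröbner basis.
Inter-reduce: drop elements whose leading term is divisible by another's, tail-reduce, and make monic.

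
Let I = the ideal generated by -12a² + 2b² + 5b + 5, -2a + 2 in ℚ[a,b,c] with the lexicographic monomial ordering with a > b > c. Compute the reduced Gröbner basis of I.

f_1 = -12a² + 2b² + 5b + 5, LT = a².
f_2 = -2a + 2, LT = a.

S(f_1,f_2): lcm = a². S = a - ⅙b² - 5/12b - 5/12.
  reduce S modulo (f_1, f_2):
  remainder -⅙b² - 5/12b + 7/12 ≠ 0; add g_3 = -⅙b² - 5/12b + 7/12 to the basis.

The other S-polynomials (S(f_1,g_3), S(f_2,g_3)) all reduce to 0 modulo the current basis, so we have a Gröbner basis.
Inter-reduce: drop elements whose leading term is divisible by another's, tail-reduce, and make monic.

G = {a - 1, b² + 5/2b - 7/2}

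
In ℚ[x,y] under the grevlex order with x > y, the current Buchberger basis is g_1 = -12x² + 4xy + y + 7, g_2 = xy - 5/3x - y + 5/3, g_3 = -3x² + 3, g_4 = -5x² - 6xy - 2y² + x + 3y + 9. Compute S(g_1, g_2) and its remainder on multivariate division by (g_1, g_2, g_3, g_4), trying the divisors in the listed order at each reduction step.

lcm(LM(g_1), LM(g_2)) = x²y.
S = (lcm/LT(g_1))·g_1 − (lcm/LT(g_2))·g_2 = -⅓xy² + 5/3x² + xy - 1/12y² - 5/3x - 7/12y.
Reduce S modulo (g_1, g_2, g_3, g_4) in that order:
  leading term xy²: subtract (-⅓y)·g_2 from -⅓xy² + 5/3x² + xy - 1/12y² - 5/3x - 7/12y → 5/3x² + 4/9xy - 5/12y² - 5/3x - 1/36y
  leading term x²: subtract (-5/36)·g_1 from 5/3x² + 4/9xy - 5/12y² - 5/3x - 1/36y → xy - 5/12y² - 5/3x + 1/9y + 35/36
  leading term xy: subtract (1)·g_2 from xy - 5/12y² - 5/3x + 1/9y + 35/36 → -5/12y² + 10/9y - 25/36
  leading term y²: no divisor's leading term divides it; move -5/12y² to the remainder.
  leading term y: no divisor's leading term divides it; move 10/9y to the remainder.
  leading term 1: no divisor's leading term divides it; move -25/36 to the remainder.
The remainder -5/12y² + 10/9y - 25/36 is nonzero, so it would be added as the next basis element.

S(g_1, g_2) = -⅓xy² + 5/3x² + xy - 1/12y² - 5/3x - 7/12y; remainder on division = -5/12y² + 10/9y - 25/36.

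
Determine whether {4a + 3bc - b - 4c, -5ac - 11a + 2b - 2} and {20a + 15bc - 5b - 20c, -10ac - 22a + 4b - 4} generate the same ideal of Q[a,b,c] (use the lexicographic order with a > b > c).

Two ideals are equal iff their reduced Gröbner bases coincide (the reduced basis is unique for a fixed ordering).
Buchberger on the first generating set:
f_1 = 4a + 3bc - b - 4c, LT = a.
f_2 = -5ac - 11a + 2b - 2, LT = ac.

S(f_1,f_2): lcm = ac. S = -11/5a + 3/4bc^2 - 1/4bc + 2/5b - c^2 - 2/5.
  leading term a: subtract (-11/20)·f_1 from -11/5a + 3/4bc^2 - 1/4bc + 2/5b - c^2 - 2/5 → 3/4bc^2 + 7/5bc - 3/20b - c^2 - 11/5c - 2/5
  leading term bc^2: no divisor's leading term divides it; move 3/4bc^2 to the remainder.
  leading term bc: no divisor's leading term divides it; move 7/5bc to the remainder.
  leading term b: no divisor's leading term divides it; move -3/20b to the remainder.
  leading term c^2: no divisor's leading term divides it; move -c^2 to the remainder.
  leading term c: no divisor's leading term divides it; move -11/5c to the remainder.
  leading term 1: no divisor's leading term divides it; move -2/5 to the remainder.
  remainder 3/4bc^2 + 7/5bc - 3/20b - c^2 - 11/5c - 2/5 ≠ 0; add g_3 = 3/4bc^2 + 7/5bc - 3/20b - c^2 - 11/5c - 2/5 to the basis.

The other S-polynomials (S(f_1,g_3), S(f_2,g_3)) all reduce to 0 modulo the current basis, so we have a Gröbner basis.
Inter-reduce: drop elements whose leading term is divisible by another's, tail-reduce, and make monic.
Reduced Gröbner basis: {a + 3/4bc - 1/4b - c, bc^2 + 28/15bc - 1/5b - 4/3c^2 - 44/15c - 8/15}.

Buchberger on the second generating set:
h_1 = 20a + 15bc - 5b - 20c, LT = a.
h_2 = -10ac - 22a + 4b - 4, LT = ac.

S(h_1,h_2): lcm = ac. S = -11/5a + 3/4bc^2 - 1/4bc + 2/5b - c^2 - 2/5.
  leading term a: subtract (-11/100)·h_1 from -11/5a + 3/4bc^2 - 1/4bc + 2/5b - c^2 - 2/5 → 3/4bc^2 + 7/5bc - 3/20b - c^2 - 11/5c - 2/5
  leading term bc^2: no divisor's leading term divides it; move 3/4bc^2 to the remainder.
  leading term bc: no divisor's leading term divides it; move 7/5bc to the remainder.
  leading term b: no divisor's leading term divides it; move -3/20b to the remainder.
  leading term c^2: no divisor's leading term divides it; move -c^2 to the remainder.
  leading term c: no divisor's leading term divides it; move -11/5c to the remainder.
  leading term 1: no divisor's leading term divides it; move -2/5 to the remainder.
  remainder 3/4bc^2 + 7/5bc - 3/20b - c^2 - 11/5c - 2/5 ≠ 0; add k_3 = 3/4bc^2 + 7/5bc - 3/20b - c^2 - 11/5c - 2/5 to the basis.

The other S-polynomials (S(h_1,k_3), S(h_2,k_3)) all reduce to 0 modulo the current basis, so we have a Gröbner basis.
Inter-reduce: drop elements whose leading term is divisible by another's, tail-reduce, and make monic.
Reduced Gröbner basis: {a + 3/4bc - 1/4b - c, bc^2 + 28/15bc - 1/5b - 4/3c^2 - 44/15c - 8/15}.

The two bases agree; hence the ideals are identical.

Yes, the ideals are equal.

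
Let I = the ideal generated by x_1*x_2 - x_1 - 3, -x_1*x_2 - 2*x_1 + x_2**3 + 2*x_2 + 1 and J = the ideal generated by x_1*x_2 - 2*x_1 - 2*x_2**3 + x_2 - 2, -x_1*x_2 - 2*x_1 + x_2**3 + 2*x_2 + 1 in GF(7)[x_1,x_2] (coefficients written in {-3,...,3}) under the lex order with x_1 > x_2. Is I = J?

No, the ideals differ.

For a fixed monomial order, each ideal has a unique reduced Gröbner basis; comparing bases decides equality.
Buchberger on the first generating set:
f_1 = x_1*x_2 - x_1 - 3, LT = x_1*x_2.
f_2 = -x_1*x_2 - 2*x_1 + x_2**3 + 2*x_2 + 1, LT = x_1*x_2.

S(f_1,f_2): lcm = x_1*x_2. S = -3*x_1 + x_2**3 + 2*x_2 - 2.
  reduce S modulo (f_1, f_2):
  remainder -3*x_1 + x_2**3 + 2*x_2 - 2 ≠ 0; add g_3 = -3*x_1 + x_2**3 + 2*x_2 - 2 to the basis.

S(f_1,g_3): lcm = x_1*x_2. S = -x_1 - 2*x_2**4 + 3*x_2**2 - 3*x_2 - 3.
  reduce S modulo (f_1, f_2, g_3):
  remainder -2*x_2**4 + 2*x_2**3 + 3*x_2**2 + x_2 ≠ 0; add g_4 = -2*x_2**4 + 2*x_2**3 + 3*x_2**2 + x_2 to the basis.

The other S-polynomials (S(f_2,g_3), S(f_1,g_4), S(f_2,g_4), S(g_3,g_4)) all reduce to 0 modulo the current basis, so we have a Gröbner basis.
Inter-reduce: drop elements whose leading term is divisible by another's, tail-reduce, and make monic.
Reduced Gröbner basis: {x_1 + 2*x_2**3 - 3*x_2 + 3, x_2**4 - x_2**3 + 2*x_2**2 + 3*x_2}.

Buchberger on the second generating set:
h_1 = x_1*x_2 - 2*x_1 - 2*x_2**3 + x_2 - 2, LT = x_1*x_2.
h_2 = -x_1*x_2 - 2*x_1 + x_2**3 + 2*x_2 + 1, LT = x_1*x_2.

S(h_1,h_2): lcm = x_1*x_2. S = 3*x_1 - x_2**3 + 3*x_2 - 1.
  reduce S modulo (h_1, h_2):
  remainder 3*x_1 - x_2**3 + 3*x_2 - 1 ≠ 0; add k_3 = 3*x_1 - x_2**3 + 3*x_2 - 1 to the basis.

S(h_1,k_3): lcm = x_1*x_2. S = -2*x_1 - 2*x_2**4 - 2*x_2**3 - x_2**2 - x_2 - 2.
  reduce S modulo (h_1, h_2, k_3):
  remainder -2*x_2**4 + 2*x_2**3 - x_2**2 + x_2 + 2 ≠ 0; add k_4 = -2*x_2**4 + 2*x_2**3 - x_2**2 + x_2 + 2 to the basis.

The other S-polynomials (S(h_2,k_3), S(h_1,k_4), S(h_2,k_4), S(k_3,k_4)) all reduce to 0 modulo the current basis, so we have a Gröbner basis.
Inter-reduce: drop elements whose leading term is divisible by another's, tail-reduce, and make monic.
Reduced Gröbner basis: {x_1 + 2*x_2**3 + x_2 + 2, x_2**4 - x_2**3 - 3*x_2**2 + 3*x_2 - 1}.

Since the reduced bases disagree, the two ideals are not the same.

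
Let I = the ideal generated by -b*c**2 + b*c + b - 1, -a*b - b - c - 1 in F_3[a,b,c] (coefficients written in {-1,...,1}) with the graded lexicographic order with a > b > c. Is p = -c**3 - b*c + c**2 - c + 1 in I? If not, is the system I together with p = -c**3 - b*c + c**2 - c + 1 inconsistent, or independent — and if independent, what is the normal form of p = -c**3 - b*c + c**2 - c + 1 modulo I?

First compute the reduced Gröbner basis of I by Buchberger's algorithm.
f_1 = -b*c**2 + b*c + b - 1, LT = b*c**2.
f_2 = -a*b - b - c - 1, LT = a*b.

S(f_1,f_2): lcm = a*b*c**2. S = -a*b*c - b*c**2 - c**3 - a*b - c**2 + a.
  leading term a*b*c: subtract (c)·f_2 from -a*b*c - b*c**2 - c**3 - a*b - c**2 + a → -b*c**2 - c**3 - a*b + b*c + a + c
  leading term b*c**2: subtract (1)·f_1 from -b*c**2 - c**3 - a*b + b*c + a + c → -c**3 - a*b + a - b + c + 1
  leading term c**3: no divisor's leading term divides it; move -c**3 to the remainder.
  leading term a*b: subtract (1)·f_2 from -a*b + a - b + c + 1 → a - c - 1
  leading term a: no divisor's leading term divides it; move a to the remainder.
  leading term c: no divisor's leading term divides it; move -c to the remainder.
  leading term 1: no divisor's leading term divides it; move -1 to the remainder.
  remainder -c**3 + a - c - 1 ≠ 0; add h_3 = -c**3 + a - c - 1 to the basis.

The other S-polynomials (S(f_1,h_3), S(f_2,h_3)) all reduce to 0 modulo the current basis, so we have a Gröbner basis.
Inter-reduce: drop elements whose leading term is divisible by another's, tail-reduce, and make monic.
Reduced Gröbner basis: {b*c**2 - b*c - b + 1, c**3 - a + c + 1, a*b + b + c + 1}.
Label its elements g_1 = b*c**2 - b*c - b + 1, g_2 = c**3 - a + c + 1, g_3 = a*b + b + c + 1.

Reduce p = -c**3 - b*c + c**2 - c + 1 modulo G:
  leading term c**3: subtract (-1)·g_2 from -c**3 - b*c + c**2 - c + 1 → -b*c + c**2 - a - 1
  leading term b*c: no divisor's leading term divides it; move -b*c to the remainder.
  leading term c**2: no divisor's leading term divides it; move c**2 to the remainder.
  leading term a: no divisor's leading term divides it; move -a to the remainder.
  leading term 1: no divisor's leading term divides it; move -1 to the remainder.
  normal form = -b*c + c**2 - a - 1.
The normal form is nonzero, so p ∉ I. Since p minus its normal form lies in I, I + (p) = I + (r) where r = -b*c + c**2 - a - 1; decide whether this ideal is the whole ring.
Run Buchberger on G together with r (pairs among the g_i already reduce to 0 since G is a Gröbner basis):
g_1 = b*c**2 - b*c - b + 1, LT = b*c**2.
g_2 = c**3 - a + c + 1, LT = c**3.
g_3 = a*b + b + c + 1, LT = a*b.
r = -b*c + c**2 - a - 1, LT = b*c.

S(g_1,r): lcm = b*c**2. S = c**3 - a*c - b*c - b - c + 1.
  leading term c**3: subtract (1)·g_2 from c**3 - a*c - b*c - b - c + 1 → -a*c - b*c + a - b + c
  leading term a*c: no divisor's leading term divides it; move -a*c to the remainder.
  leading term b*c: subtract (1)·r from -b*c + a - b + c → -c**2 - a - b + c + 1
  leading term c**2: no divisor's leading term divides it; move -c**2 to the remainder.
  leading term a: no divisor's leading term divides it; move -a to the remainder.
  leading term b: no divisor's leading term divides it; move -b to the remainder.
  leading term c: no divisor's leading term divides it; move c to the remainder.
  leading term 1: no divisor's leading term divides it; move 1 to the remainder.
  remainder -a*c - c**2 - a - b + c + 1 ≠ 0; add m_5 = -a*c - c**2 - a - b + c + 1 to the basis.

S(g_3,r): lcm = a*b*c. S = a*c**2 - a**2 + b*c + c**2 - a + c.
  leading term a*c**2: subtract (-c)·m_5 from a*c**2 - a**2 + b*c + c**2 - a + c → -c**3 - a**2 - a*c - c**2 - a - c
  leading term c**3: subtract (-1)·g_2 from -c**3 - a**2 - a*c - c**2 - a - c → -a**2 - a*c - c**2 + a + 1
  leading term a**2: no divisor's leading term divides it; move -a**2 to the remainder.
  leading term a*c: subtract (1)·m_5 from -a*c - c**2 + a + 1 → -a + b - c
  leading term a: no divisor's leading term divides it; move -a to the remainder.
  leading term b: no divisor's leading term divides it; move b to the remainder.
  leading term c: no divisor's leading term divides it; move -c to the remainder.
  remainder -a**2 - a + b - c ≠ 0; add m_6 = -a**2 - a + b - c to the basis.

S(g_3,m_5): lcm = a*b*c. S = -b*c**2 - a*b - b**2 - b*c + c**2 + b + c.
  leading term b*c**2: subtract (-1)·g_1 from -b*c**2 - a*b - b**2 - b*c + c**2 + b + c → -a*b - b**2 + b*c + c**2 + c + 1
  leading term a*b: subtract (-1)·g_3 from -a*b - b**2 + b*c + c**2 + c + 1 → -b**2 + b*c + c**2 + b - c - 1
  leading term b**2: no divisor's leading term divides it; move -b**2 to the remainder.
  leading term b*c: subtract (-1)·r from b*c + c**2 + b - c - 1 → -c**2 - a + b - c + 1
  leading term c**2: no divisor's leading term divides it; move -c**2 to the remainder.
  leading term a: no divisor's leading term divides it; move -a to the remainder.
  leading term b: no divisor's leading term divides it; move b to the remainder.
  leading term c: no divisor's leading term divides it; move -c to the remainder.
  leading term 1: no divisor's leading term divides it; move 1 to the remainder.
  remainder -b**2 - c**2 - a + b - c + 1 ≠ 0; add m_7 = -b**2 - c**2 - a + b - c + 1 to the basis.

The other S-polynomials (S(g_1,g_2), S(g_1,g_3), S(g_2,g_3), S(g_2,r), S(g_1,m_5), S(g_2,m_5), S(r,m_5), S(g_1,m_6), S(g_2,m_6), S(g_3,m_6), S(r,m_6), S(m_5,m_6), S(g_1,m_7), S(g_2,m_7), S(g_3,m_7), S(r,m_7), S(m_5,m_7), S(m_6,m_7)) all reduce to 0 modulo the current basis, so we have a Gröbner basis.
Inter-reduce: drop elements whose leading term is divisible by another's, tail-reduce, and make monic.
Reduced Gröbner basis: {c**3 - a + c + 1, a**2 + a - b + c, a*b + b + c + 1, a*c + c**2 + a + b - c - 1, b**2 + c**2 + a - b + c - 1, b*c - c**2 + a + 1}.
The reduced Gröbner basis of I + (p) is {c**3 - a + c + 1, a**2 + a - b + c, a*b + b + c + 1, a*c + c**2 + a + b - c - 1, b**2 + c**2 + a - b + c - 1, b*c - c**2 + a + 1} ≠ {1}, a proper ideal, so the enlarged system stays consistent: p is independent of I, with normal form -b*c + c**2 - a - 1.

-c**3 - b*c + c**2 - c + 1 is independent of I; its normal form modulo I is -b*c + c**2 - a - 1.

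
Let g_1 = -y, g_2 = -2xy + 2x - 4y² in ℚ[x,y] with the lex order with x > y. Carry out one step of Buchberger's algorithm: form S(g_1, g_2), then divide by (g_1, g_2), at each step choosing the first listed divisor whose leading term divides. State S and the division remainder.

S(g_1, g_2) = x - 2y²; remainder on division = x.

lcm(LM(g_1), LM(g_2)) = xy.
S = (lcm/LT(g_1))·g_1 − (lcm/LT(g_2))·g_2 = x - 2y².
Reduce S modulo (g_1, g_2) in that order:
  leading term x: no divisor's leading term divides it; move x to the remainder.
  leading term y²: subtract (2y)·g_1 from -2y² → 0
The remainder x is nonzero, so it would be added as the next basis element.
This is the inner loop of Buchberger's algorithm — each nonzero remainder becomes a new basis element.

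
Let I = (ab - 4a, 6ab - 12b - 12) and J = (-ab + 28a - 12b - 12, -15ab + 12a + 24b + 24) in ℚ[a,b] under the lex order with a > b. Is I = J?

Two ideals are equal iff their reduced Gröbner bases coincide (the reduced basis is unique for a fixed ordering).
Buchberger on the first generating set:
f_1 = ab - 4a, LT = ab.
f_2 = 6ab - 12b - 12, LT = ab.

S(f_1,f_2): lcm = ab. S = -4a + 2b + 2.
  leading term a: no divisor's leading term divides it; move -4a to the remainder.
  leading term b: no divisor's leading term divides it; move 2b to the remainder.
  leading term 1: no divisor's leading term divides it; move 2 to the remainder.
  remainder -4a + 2b + 2 ≠ 0; add g_3 = -4a + 2b + 2 to the basis.

S(f_1,g_3): lcm = ab. S = -4a + ½b² + ½b.
  leading term a: subtract (1)·g_3 from -4a + ½b² + ½b → ½b² - 3/2b - 2
  leading term b²: no divisor's leading term divides it; move ½b² to the remainder.
  leading term b: no divisor's leading term divides it; move -3/2b to the remainder.
  leading term 1: no divisor's leading term divides it; move -2 to the remainder.
  remainder ½b² - 3/2b - 2 ≠ 0; add g_4 = ½b² - 3/2b - 2 to the basis.

The other S-polynomials (S(f_2,g_3), S(f_1,g_4), S(f_2,g_4), S(g_3,g_4)) all reduce to 0 modulo the current basis, so we have a Gröbner basis.
Inter-reduce: drop elements whose leading term is divisible by another's, tail-reduce, and make monic.
Reduced Gröbner basis: {a - ½b - ½, b² - 3b - 4}.

Buchberger on the second generating set:
h_1 = -ab + 28a - 12b - 12, LT = ab.
h_2 = -15ab + 12a + 24b + 24, LT = ab.

S(h_1,h_2): lcm = ab. S = -136/5a + 68/5b + 68/5.
  leading term a: no divisor's leading term divides it; move -136/5a to the remainder.
  leading term b: no divisor's leading term divides it; move 68/5b to the remainder.
  leading term 1: no divisor's leading term divides it; move 68/5 to the remainder.
  remainder -136/5a + 68/5b + 68/5 ≠ 0; add k_3 = -136/5a + 68/5b + 68/5 to the basis.

S(h_1,k_3): lcm = ab. S = -28a + ½b² + 25/2b + 12.
  leading term a: subtract (35/34)·k_3 from -28a + ½b² + 25/2b + 12 → ½b² - 3/2b - 2
  leading term b²: no divisor's leading term divides it; move ½b² to the remainder.
  leading term b: no divisor's leading term divides it; move -3/2b to the remainder.
  leading term 1: no divisor's leading term divides it; move -2 to the remainder.
  remainder ½b² - 3/2b - 2 ≠ 0; add k_4 = ½b² - 3/2b - 2 to the basis.

The other S-polynomials (S(h_2,k_3), S(h_1,k_4), S(h_2,k_4), S(k_3,k_4)) all reduce to 0 modulo the current basis, so we have a Gröbner basis.
Inter-reduce: drop elements whose leading term is divisible by another's, tail-reduce, and make monic.
Reduced Gröbner basis: {a - ½b - ½, b² - 3b - 4}.

Same reduced basis, so the two generating sets span the same ideal.

Yes, the ideals are equal.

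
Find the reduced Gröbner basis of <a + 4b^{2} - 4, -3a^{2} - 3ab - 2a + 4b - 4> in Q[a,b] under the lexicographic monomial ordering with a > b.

G = {a + 4b^{2} - 4, b^{4} - \tfrac{1}{4}b^{3} - \tfrac{13}{6}b^{2} + \tfrac{1}{6}b + \tfrac{5}{4}}

f_1 = a + 4b^{2} - 4, LT = a.
f_2 = -3a^{2} - 3ab - 2a + 4b - 4, LT = a^{2}.

S(f_1,f_2): lcm = a^{2}. S = 4ab^{2} - ab - \tfrac{14}{3}a + \tfrac{4}{3}b - \tfrac{4}{3}.
  leading term ab^{2}: subtract (4b^{2})·f_1 from 4ab^{2} - ab - \tfrac{14}{3}a + \tfrac{4}{3}b - \tfrac{4}{3} → -ab - \tfrac{14}{3}a - 16b^{4} + 16b^{2} + \tfrac{4}{3}b - \tfrac{4}{3}
  leading term ab: subtract (-b)·f_1 from -ab - \tfrac{14}{3}a - 16b^{4} + 16b^{2} + \tfrac{4}{3}b - \tfrac{4}{3} → -\tfrac{14}{3}a - 16b^{4} + 4b^{3} + 16b^{2} - \tfrac{8}{3}b - \tfrac{4}{3}
  leading term a: subtract (-\tfrac{14}{3})·f_1 from -\tfrac{14}{3}a - 16b^{4} + 4b^{3} + 16b^{2} - \tfrac{8}{3}b - \tfrac{4}{3} → -16b^{4} + 4b^{3} + \tfrac{104}{3}b^{2} - \tfrac{8}{3}b - 20
  leading term b^{4}: no divisor's leading term divides it; move -16b^{4} to the remainder.
  leading term b^{3}: no divisor's leading term divides it; move 4b^{3} to the remainder.
  leading term b^{2}: no divisor's leading term divides it; move \tfrac{104}{3}b^{2} to the remainder.
  leading term b: no divisor's leading term divides it; move -\tfrac{8}{3}b to the remainder.
  leading term 1: no divisor's leading term divides it; move -20 to the remainder.
  remainder -16b^{4} + 4b^{3} + \tfrac{104}{3}b^{2} - \tfrac{8}{3}b - 20 ≠ 0; add g_3 = -16b^{4} + 4b^{3} + \tfrac{104}{3}b^{2} - \tfrac{8}{3}b - 20 to the basis.

S(f_1,g_3): leading monomials are coprime, so the S-polynomial reduces to 0 (Buchberger's first criterion).
S(f_2,g_3): leading monomials are coprime, so the S-polynomial reduces to 0 (Buchberger's first criterion).
Every S-polynomial of the final basis reduces to 0, so we have a Gröbner basis.
Inter-reduce: drop elements whose leading term is divisible by another's, tail-reduce, and make monic.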